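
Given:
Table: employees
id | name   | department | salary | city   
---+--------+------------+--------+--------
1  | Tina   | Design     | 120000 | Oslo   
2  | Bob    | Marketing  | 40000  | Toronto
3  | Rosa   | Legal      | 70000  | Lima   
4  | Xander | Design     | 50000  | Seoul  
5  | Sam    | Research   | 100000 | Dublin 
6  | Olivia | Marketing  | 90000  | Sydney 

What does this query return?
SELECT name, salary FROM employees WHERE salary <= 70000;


Filtering: salary <= 70000
Matching: 3 rows

3 rows:
Bob, 40000
Rosa, 70000
Xander, 50000


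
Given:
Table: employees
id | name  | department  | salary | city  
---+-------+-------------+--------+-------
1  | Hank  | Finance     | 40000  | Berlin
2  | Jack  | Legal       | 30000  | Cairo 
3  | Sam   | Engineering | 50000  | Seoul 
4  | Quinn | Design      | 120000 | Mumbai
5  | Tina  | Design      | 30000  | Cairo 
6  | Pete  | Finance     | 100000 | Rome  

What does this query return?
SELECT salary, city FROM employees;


Projecting columns: salary, city

6 rows:
40000, Berlin
30000, Cairo
50000, Seoul
120000, Mumbai
30000, Cairo
100000, Rome


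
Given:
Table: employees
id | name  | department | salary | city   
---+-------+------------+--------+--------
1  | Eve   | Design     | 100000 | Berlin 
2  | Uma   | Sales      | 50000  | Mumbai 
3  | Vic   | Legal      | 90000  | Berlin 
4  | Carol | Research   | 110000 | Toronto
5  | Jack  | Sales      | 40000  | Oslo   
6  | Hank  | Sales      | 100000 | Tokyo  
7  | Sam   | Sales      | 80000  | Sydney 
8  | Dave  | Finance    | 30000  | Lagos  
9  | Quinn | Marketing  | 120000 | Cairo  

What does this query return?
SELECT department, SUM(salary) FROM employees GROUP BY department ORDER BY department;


Summing salary within each department:
  Design: 100000 = 100000
  Finance: 30000 = 30000
  Legal: 90000 = 90000
  Marketing: 120000 = 120000
  Research: 110000 = 110000
  Sales: 50000 + 40000 + 100000 + 80000 = 270000


6 groups:
Design, 100000
Finance, 30000
Legal, 90000
Marketing, 120000
Research, 110000
Sales, 270000


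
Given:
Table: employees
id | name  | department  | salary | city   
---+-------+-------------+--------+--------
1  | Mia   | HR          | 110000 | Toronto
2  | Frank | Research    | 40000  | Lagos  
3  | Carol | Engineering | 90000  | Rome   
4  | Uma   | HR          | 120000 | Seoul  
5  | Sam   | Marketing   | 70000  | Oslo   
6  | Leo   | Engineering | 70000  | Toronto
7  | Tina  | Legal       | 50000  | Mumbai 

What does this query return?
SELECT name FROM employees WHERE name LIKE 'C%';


LIKE 'C%' matches names starting with 'C'
Matching: 1

1 rows:
Carol


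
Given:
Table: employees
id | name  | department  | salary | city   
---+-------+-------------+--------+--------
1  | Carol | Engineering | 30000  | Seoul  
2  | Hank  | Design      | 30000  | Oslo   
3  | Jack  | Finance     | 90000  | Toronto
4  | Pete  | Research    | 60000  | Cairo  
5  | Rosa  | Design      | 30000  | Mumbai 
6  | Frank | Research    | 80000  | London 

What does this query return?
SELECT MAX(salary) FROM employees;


Salaries: 30000, 30000, 90000, 60000, 30000, 80000
MAX = 90000

90000


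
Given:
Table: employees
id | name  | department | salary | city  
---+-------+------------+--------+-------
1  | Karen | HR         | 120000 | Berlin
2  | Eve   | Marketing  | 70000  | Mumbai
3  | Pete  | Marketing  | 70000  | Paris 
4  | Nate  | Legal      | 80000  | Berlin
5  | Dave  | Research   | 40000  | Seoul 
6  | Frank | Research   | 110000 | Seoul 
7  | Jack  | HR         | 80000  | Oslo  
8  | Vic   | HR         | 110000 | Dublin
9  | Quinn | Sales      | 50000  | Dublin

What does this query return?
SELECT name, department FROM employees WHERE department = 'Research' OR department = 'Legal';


Filtering: department = 'Research' OR 'Legal'
Matching: 3 rows

3 rows:
Nate, Legal
Dave, Research
Frank, Research


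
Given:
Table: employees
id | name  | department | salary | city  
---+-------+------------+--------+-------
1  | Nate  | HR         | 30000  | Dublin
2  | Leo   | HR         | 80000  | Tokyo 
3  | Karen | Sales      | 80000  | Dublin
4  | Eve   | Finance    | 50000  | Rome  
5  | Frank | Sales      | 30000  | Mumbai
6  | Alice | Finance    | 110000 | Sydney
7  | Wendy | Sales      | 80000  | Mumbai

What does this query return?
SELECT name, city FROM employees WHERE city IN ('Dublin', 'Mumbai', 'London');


Filtering: city IN ('Dublin', 'Mumbai', 'London')
Matching: 4 rows

4 rows:
Nate, Dublin
Karen, Dublin
Frank, Mumbai
Wendy, Mumbai


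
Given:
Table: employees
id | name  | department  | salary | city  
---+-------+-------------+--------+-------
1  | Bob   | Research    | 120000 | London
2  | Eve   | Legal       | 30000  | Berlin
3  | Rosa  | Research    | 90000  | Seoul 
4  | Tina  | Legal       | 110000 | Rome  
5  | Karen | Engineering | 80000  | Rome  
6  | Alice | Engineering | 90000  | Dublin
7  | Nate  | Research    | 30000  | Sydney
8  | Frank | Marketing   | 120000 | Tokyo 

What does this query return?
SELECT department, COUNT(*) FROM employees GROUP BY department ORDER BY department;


Assigning each row to its department group:
  Bob -> Research
  Eve -> Legal
  Rosa -> Research
  Tina -> Legal
  Karen -> Engineering
  Alice -> Engineering
  Nate -> Research
  Frank -> Marketing


4 groups:
Engineering, 2
Legal, 2
Marketing, 1
Research, 3


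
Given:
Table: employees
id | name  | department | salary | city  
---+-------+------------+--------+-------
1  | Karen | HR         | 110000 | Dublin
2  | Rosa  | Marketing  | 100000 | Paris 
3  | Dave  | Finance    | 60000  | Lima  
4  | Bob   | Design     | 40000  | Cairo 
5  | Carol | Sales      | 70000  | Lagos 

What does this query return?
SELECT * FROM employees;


SELECT * returns all 5 rows with all columns

5 rows:
1, Karen, HR, 110000, Dublin
2, Rosa, Marketing, 100000, Paris
3, Dave, Finance, 60000, Lima
4, Bob, Design, 40000, Cairo
5, Carol, Sales, 70000, Lagos


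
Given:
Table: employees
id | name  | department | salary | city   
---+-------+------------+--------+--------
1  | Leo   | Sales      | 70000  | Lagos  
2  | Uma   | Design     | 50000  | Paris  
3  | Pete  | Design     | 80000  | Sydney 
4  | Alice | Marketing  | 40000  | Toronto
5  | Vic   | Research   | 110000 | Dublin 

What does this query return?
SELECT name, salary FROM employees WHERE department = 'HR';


Filtering: department = 'HR'
Matching rows: 0

Empty result set (0 rows)


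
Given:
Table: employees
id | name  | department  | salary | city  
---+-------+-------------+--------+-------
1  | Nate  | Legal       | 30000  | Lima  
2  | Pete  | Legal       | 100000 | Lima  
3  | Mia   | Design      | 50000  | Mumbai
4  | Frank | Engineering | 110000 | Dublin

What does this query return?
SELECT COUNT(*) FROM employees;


COUNT(*) counts all rows

4


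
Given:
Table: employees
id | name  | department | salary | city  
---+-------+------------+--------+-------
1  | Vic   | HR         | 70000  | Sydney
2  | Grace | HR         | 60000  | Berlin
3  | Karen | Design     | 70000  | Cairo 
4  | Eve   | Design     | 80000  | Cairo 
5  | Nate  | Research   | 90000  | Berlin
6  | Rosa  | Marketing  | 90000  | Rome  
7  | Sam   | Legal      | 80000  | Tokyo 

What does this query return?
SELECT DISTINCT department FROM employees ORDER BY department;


All 'department' values (row order): HR, HR, Design, Design, Research, Marketing, Legal
Removing duplicates leaves 5 unique value(s).

5 values:
Design
HR
Legal
Marketing
Research


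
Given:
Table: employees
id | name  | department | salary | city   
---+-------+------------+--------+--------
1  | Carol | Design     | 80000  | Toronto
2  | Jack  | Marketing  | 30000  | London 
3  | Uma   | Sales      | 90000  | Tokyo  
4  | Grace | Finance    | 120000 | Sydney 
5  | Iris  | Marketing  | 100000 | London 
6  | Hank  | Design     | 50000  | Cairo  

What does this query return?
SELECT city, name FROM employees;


Projecting columns: city, name

6 rows:
Toronto, Carol
London, Jack
Tokyo, Uma
Sydney, Grace
London, Iris
Cairo, Hank


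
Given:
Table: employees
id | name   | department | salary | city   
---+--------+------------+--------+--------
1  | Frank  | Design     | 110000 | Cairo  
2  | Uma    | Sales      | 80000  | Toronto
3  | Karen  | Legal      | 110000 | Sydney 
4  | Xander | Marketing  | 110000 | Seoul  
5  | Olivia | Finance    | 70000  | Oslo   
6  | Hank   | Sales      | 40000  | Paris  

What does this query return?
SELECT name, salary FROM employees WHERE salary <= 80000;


Filtering: salary <= 80000
Matching: 3 rows

3 rows:
Uma, 80000
Olivia, 70000
Hank, 40000


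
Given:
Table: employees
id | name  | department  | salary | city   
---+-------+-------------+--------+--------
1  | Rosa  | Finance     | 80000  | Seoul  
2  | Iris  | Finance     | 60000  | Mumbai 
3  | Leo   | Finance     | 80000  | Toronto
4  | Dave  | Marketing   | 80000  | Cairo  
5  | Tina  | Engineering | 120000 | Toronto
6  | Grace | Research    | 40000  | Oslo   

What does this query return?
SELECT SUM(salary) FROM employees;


SUM(salary) = 80000 + 60000 + 80000 + 80000 + 120000 + 40000 = 460000

460000


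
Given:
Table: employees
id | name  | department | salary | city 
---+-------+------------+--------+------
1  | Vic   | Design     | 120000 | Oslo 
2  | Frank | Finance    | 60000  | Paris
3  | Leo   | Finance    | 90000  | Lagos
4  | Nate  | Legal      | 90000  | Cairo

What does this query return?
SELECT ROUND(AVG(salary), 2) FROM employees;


SUM(salary) = 360000
COUNT = 4
ROUND(AVG, 2) = ROUND(360000 / 4, 2) = 90000.0

90000.0


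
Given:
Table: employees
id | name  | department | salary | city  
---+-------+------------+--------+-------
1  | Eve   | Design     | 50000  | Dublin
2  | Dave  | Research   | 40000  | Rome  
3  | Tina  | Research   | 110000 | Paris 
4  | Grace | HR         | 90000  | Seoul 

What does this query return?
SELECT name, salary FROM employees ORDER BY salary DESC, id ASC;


Sorting by salary DESC, then id ASC for ties

4 rows:
Tina, 110000
Grace, 90000
Eve, 50000
Dave, 40000


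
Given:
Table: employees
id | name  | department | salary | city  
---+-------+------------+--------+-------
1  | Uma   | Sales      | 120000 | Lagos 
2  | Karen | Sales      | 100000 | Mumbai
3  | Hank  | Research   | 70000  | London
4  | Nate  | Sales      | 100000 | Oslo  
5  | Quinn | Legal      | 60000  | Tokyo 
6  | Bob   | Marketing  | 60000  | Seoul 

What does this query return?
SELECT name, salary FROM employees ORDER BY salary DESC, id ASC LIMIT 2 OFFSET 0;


Sort by salary DESC (id ASC tiebreak), then skip 0 and take 2
Rows 1 through 2

2 rows:
Uma, 120000
Karen, 100000


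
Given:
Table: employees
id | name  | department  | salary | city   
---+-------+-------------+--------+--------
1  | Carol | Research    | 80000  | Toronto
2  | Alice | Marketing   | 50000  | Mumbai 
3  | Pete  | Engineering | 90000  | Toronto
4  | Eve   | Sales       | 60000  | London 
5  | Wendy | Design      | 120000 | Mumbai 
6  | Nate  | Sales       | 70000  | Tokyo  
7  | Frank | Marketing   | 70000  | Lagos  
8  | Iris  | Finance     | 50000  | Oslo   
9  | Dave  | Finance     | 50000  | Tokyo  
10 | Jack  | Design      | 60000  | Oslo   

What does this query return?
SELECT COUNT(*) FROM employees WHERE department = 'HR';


Counting rows where department = 'HR'


0


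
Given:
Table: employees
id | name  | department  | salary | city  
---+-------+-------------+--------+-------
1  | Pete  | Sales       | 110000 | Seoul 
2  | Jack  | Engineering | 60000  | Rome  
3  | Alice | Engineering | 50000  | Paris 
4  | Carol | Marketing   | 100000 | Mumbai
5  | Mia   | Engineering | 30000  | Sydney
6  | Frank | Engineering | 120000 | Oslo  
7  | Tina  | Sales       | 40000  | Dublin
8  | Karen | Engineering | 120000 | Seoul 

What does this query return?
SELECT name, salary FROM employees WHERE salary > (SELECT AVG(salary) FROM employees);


Subquery: AVG(salary) = 78750.0
Filtering: salary > 78750.0
  Pete (110000) -> MATCH
  Carol (100000) -> MATCH
  Frank (120000) -> MATCH
  Karen (120000) -> MATCH


4 rows:
Pete, 110000
Carol, 100000
Frank, 120000
Karen, 120000


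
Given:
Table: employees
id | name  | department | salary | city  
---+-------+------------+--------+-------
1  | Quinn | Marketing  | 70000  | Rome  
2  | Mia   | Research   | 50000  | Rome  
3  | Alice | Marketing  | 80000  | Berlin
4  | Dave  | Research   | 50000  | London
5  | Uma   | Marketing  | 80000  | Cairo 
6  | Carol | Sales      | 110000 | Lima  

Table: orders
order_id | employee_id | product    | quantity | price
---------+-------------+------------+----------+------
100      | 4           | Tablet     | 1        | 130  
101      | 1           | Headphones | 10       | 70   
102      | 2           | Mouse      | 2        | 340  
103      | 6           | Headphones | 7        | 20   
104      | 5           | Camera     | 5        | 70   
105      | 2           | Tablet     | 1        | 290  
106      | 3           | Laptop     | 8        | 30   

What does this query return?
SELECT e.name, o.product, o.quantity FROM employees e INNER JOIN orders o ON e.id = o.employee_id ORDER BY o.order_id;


Joining employees.id = orders.employee_id:
  employee Dave (id=4) -> order Tablet
  employee Quinn (id=1) -> order Headphones
  employee Mia (id=2) -> order Mouse
  employee Carol (id=6) -> order Headphones
  employee Uma (id=5) -> order Camera
  employee Mia (id=2) -> order Tablet
  employee Alice (id=3) -> order Laptop


7 rows:
Dave, Tablet, 1
Quinn, Headphones, 10
Mia, Mouse, 2
Carol, Headphones, 7
Uma, Camera, 5
Mia, Tablet, 1
Alice, Laptop, 8


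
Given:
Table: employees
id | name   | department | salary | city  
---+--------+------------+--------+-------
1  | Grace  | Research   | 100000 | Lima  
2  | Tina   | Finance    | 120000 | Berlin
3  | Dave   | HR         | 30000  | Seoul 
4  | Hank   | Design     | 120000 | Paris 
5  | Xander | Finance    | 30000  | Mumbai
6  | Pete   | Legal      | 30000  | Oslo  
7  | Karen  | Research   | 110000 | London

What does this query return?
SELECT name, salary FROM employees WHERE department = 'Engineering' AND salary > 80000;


Filtering: department = 'Engineering' AND salary > 80000
Matching: 0 rows

Empty result set (0 rows)


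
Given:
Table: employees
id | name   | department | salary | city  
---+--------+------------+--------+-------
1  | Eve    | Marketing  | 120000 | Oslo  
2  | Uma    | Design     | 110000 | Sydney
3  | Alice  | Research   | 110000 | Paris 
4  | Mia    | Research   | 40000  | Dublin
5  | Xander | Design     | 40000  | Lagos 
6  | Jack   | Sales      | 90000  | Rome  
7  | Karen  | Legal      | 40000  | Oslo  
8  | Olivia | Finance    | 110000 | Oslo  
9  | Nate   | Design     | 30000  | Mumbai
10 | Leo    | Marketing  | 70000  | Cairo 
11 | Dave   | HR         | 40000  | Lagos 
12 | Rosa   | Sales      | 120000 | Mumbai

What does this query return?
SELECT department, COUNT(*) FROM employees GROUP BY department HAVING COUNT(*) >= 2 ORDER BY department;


Groups with count >= 2:
  Design: 3 -> PASS
  Marketing: 2 -> PASS
  Research: 2 -> PASS
  Sales: 2 -> PASS
  Finance: 1 -> filtered out
  HR: 1 -> filtered out
  Legal: 1 -> filtered out


4 groups:
Design, 3
Marketing, 2
Research, 2
Sales, 2


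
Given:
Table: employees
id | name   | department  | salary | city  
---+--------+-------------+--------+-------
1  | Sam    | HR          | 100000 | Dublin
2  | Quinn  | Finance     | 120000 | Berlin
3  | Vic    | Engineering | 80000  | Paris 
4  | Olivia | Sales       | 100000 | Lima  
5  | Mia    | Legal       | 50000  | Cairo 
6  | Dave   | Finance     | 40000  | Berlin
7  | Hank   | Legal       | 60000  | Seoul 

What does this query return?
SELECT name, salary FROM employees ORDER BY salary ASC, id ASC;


Sorting by salary ASC, then id ASC for ties

7 rows:
Dave, 40000
Mia, 50000
Hank, 60000
Vic, 80000
Sam, 100000
Olivia, 100000
Quinn, 120000


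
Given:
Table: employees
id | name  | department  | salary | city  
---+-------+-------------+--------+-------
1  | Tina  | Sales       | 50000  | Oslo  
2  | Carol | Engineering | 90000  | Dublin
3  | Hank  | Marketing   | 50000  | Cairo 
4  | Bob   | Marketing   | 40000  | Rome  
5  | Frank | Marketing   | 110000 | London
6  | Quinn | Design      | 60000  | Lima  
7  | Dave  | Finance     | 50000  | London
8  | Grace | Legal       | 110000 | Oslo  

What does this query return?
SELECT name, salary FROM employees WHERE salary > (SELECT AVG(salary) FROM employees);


Subquery: AVG(salary) = 70000.0
Filtering: salary > 70000.0
  Carol (90000) -> MATCH
  Frank (110000) -> MATCH
  Grace (110000) -> MATCH


3 rows:
Carol, 90000
Frank, 110000
Grace, 110000


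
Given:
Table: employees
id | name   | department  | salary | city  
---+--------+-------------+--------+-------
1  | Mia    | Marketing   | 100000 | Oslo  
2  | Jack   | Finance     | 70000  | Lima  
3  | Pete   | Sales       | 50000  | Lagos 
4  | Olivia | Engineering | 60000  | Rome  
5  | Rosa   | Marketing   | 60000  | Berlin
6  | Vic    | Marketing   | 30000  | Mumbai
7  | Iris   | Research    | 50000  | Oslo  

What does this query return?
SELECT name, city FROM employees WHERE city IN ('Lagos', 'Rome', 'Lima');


Filtering: city IN ('Lagos', 'Rome', 'Lima')
Matching: 3 rows

3 rows:
Jack, Lima
Pete, Lagos
Olivia, Rome


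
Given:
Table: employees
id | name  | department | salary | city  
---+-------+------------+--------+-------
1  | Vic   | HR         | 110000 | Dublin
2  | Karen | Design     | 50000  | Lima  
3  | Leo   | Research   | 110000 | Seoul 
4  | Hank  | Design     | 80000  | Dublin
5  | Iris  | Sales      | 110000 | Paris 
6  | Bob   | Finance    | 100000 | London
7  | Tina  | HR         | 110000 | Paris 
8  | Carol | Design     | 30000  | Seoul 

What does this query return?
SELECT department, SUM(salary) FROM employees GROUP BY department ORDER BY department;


Summing salary within each department:
  Design: 50000 + 80000 + 30000 = 160000
  Finance: 100000 = 100000
  HR: 110000 + 110000 = 220000
  Research: 110000 = 110000
  Sales: 110000 = 110000


5 groups:
Design, 160000
Finance, 100000
HR, 220000
Research, 110000
Sales, 110000


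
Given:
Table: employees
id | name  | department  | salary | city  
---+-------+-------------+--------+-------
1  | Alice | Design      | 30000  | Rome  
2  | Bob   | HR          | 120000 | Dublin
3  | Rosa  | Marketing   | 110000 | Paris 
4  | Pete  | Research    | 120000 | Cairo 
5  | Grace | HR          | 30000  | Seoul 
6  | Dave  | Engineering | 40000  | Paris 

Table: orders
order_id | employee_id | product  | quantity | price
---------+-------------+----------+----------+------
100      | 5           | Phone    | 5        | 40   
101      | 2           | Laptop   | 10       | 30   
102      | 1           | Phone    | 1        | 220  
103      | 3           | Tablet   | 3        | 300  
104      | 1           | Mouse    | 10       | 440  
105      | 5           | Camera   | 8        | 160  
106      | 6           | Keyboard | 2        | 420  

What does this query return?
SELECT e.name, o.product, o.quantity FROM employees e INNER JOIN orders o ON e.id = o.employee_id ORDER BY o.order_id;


Joining employees.id = orders.employee_id:
  employee Grace (id=5) -> order Phone
  employee Bob (id=2) -> order Laptop
  employee Alice (id=1) -> order Phone
  employee Rosa (id=3) -> order Tablet
  employee Alice (id=1) -> order Mouse
  employee Grace (id=5) -> order Camera
  employee Dave (id=6) -> order Keyboard


7 rows:
Grace, Phone, 5
Bob, Laptop, 10
Alice, Phone, 1
Rosa, Tablet, 3
Alice, Mouse, 10
Grace, Camera, 8
Dave, Keyboard, 2


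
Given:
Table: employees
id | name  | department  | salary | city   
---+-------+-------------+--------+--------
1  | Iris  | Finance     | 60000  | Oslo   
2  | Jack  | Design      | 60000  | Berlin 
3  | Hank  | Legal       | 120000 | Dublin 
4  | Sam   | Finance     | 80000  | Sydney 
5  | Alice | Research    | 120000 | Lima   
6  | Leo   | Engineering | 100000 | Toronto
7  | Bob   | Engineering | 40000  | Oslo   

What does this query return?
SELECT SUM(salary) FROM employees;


SUM(salary) = 60000 + 60000 + 120000 + 80000 + 120000 + 100000 + 40000 = 580000

580000


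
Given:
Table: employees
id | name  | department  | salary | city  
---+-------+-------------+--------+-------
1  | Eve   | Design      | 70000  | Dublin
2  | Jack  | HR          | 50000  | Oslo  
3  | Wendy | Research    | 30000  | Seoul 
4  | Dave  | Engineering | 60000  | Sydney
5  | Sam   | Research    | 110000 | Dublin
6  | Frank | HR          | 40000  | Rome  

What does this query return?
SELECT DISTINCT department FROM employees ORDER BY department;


All 'department' values (row order): Design, HR, Research, Engineering, Research, HR
Removing duplicates leaves 4 unique value(s).

4 values:
Design
Engineering
HR
Research


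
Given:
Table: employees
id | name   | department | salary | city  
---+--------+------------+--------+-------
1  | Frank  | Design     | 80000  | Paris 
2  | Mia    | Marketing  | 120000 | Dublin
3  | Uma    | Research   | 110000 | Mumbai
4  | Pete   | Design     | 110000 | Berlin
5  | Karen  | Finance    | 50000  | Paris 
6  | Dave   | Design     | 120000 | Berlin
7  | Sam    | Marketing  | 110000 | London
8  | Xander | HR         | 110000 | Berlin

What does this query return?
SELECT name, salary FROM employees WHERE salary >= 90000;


Filtering: salary >= 90000
Matching: 6 rows

6 rows:
Mia, 120000
Uma, 110000
Pete, 110000
Dave, 120000
Sam, 110000
Xander, 110000


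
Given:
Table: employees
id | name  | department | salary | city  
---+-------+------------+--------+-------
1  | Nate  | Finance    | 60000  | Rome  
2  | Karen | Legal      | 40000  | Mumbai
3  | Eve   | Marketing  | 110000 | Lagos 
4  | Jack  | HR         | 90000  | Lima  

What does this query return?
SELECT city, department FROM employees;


Projecting columns: city, department

4 rows:
Rome, Finance
Mumbai, Legal
Lagos, Marketing
Lima, HR


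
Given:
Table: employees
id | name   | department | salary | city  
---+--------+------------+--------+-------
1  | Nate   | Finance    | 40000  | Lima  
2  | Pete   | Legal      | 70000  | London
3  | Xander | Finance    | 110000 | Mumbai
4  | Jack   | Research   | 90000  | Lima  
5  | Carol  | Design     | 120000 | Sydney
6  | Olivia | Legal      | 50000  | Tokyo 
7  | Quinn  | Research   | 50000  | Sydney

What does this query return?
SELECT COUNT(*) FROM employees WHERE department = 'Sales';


Counting rows where department = 'Sales'


0


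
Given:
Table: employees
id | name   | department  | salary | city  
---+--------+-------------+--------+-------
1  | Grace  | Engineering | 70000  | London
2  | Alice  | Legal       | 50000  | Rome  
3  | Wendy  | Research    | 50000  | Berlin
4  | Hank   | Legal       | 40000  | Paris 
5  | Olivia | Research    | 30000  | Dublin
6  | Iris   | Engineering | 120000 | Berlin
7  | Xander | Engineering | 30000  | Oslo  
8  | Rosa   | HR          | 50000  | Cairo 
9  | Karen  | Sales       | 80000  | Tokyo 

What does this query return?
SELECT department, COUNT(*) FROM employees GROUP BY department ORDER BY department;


Assigning each row to its department group:
  Grace -> Engineering
  Alice -> Legal
  Wendy -> Research
  Hank -> Legal
  Olivia -> Research
  Iris -> Engineering
  Xander -> Engineering
  Rosa -> HR
  Karen -> Sales


5 groups:
Engineering, 3
HR, 1
Legal, 2
Research, 2
Sales, 1


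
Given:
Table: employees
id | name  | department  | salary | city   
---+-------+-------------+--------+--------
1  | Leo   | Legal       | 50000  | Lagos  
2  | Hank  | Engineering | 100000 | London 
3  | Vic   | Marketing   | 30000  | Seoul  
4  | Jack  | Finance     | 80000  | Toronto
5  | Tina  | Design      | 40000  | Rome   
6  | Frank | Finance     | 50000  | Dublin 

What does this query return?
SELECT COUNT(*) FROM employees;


COUNT(*) counts all rows

6


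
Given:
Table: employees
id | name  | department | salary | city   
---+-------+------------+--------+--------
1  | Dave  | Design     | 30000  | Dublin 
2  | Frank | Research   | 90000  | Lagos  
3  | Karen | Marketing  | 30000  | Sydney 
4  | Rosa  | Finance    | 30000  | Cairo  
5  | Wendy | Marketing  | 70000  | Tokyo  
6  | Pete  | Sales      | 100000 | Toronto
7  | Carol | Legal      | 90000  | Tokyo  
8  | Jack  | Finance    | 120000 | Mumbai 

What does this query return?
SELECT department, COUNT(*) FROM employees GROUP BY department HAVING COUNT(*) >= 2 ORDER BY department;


Groups with count >= 2:
  Finance: 2 -> PASS
  Marketing: 2 -> PASS
  Design: 1 -> filtered out
  Legal: 1 -> filtered out
  Research: 1 -> filtered out
  Sales: 1 -> filtered out


2 groups:
Finance, 2
Marketing, 2


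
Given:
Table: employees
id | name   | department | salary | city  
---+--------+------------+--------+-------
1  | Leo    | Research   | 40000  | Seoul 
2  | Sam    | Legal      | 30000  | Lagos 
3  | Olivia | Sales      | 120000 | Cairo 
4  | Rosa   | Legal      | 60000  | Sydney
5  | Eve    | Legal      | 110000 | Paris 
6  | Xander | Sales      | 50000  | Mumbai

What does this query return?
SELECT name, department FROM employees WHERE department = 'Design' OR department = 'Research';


Filtering: department = 'Design' OR 'Research'
Matching: 1 rows

1 rows:
Leo, Research


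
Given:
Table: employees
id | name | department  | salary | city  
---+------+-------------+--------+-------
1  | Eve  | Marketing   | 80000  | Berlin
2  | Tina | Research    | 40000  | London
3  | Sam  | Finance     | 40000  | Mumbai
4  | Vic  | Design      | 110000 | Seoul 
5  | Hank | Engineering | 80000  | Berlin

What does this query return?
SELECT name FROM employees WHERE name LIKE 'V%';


LIKE 'V%' matches names starting with 'V'
Matching: 1

1 rows:
Vic


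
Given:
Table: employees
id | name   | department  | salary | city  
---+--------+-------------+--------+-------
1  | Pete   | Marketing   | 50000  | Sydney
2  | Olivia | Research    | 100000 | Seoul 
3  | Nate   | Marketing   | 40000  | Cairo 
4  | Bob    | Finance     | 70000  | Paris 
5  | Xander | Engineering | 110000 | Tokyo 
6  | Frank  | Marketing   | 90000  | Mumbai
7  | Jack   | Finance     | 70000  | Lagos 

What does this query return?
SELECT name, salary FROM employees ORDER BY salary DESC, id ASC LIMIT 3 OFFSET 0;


Sort by salary DESC (id ASC tiebreak), then skip 0 and take 3
Rows 1 through 3

3 rows:
Xander, 110000
Olivia, 100000
Frank, 90000


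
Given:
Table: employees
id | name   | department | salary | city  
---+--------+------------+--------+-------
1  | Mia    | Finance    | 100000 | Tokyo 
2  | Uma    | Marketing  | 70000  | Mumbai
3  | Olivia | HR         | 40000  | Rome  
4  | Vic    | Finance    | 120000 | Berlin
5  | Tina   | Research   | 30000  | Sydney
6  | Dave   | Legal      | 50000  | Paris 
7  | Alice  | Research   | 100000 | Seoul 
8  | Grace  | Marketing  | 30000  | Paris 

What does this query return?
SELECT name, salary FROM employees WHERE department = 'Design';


Filtering: department = 'Design'
Matching rows: 0

Empty result set (0 rows)


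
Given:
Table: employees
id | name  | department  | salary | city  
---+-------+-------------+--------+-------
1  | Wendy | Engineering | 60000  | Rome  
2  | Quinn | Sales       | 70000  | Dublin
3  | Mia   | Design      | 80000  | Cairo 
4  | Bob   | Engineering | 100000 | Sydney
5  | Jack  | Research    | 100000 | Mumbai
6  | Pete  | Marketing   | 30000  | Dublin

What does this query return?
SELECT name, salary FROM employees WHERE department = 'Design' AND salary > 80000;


Filtering: department = 'Design' AND salary > 80000
Matching: 0 rows

Empty result set (0 rows)


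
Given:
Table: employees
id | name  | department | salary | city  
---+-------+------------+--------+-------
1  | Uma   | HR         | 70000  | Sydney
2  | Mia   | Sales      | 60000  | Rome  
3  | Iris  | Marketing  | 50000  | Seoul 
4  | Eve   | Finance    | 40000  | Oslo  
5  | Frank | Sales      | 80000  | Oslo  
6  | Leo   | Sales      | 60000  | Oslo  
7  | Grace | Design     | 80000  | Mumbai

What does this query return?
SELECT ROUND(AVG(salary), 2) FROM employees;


SUM(salary) = 440000
COUNT = 7
ROUND(AVG, 2) = ROUND(440000 / 7, 2) = 62857.14

62857.14


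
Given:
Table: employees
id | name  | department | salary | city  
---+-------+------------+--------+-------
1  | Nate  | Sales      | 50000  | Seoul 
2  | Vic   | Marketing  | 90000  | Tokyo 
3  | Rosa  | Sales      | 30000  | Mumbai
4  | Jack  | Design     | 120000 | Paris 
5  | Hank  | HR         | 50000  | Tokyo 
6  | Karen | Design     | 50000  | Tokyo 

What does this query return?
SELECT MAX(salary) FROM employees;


Salaries: 50000, 90000, 30000, 120000, 50000, 50000
MAX = 120000

120000


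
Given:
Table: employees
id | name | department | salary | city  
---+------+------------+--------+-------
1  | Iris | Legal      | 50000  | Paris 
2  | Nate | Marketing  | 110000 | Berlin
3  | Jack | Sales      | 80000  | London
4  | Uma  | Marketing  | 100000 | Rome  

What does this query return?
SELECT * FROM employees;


SELECT * returns all 4 rows with all columns

4 rows:
1, Iris, Legal, 50000, Paris
2, Nate, Marketing, 110000, Berlin
3, Jack, Sales, 80000, London
4, Uma, Marketing, 100000, Rome


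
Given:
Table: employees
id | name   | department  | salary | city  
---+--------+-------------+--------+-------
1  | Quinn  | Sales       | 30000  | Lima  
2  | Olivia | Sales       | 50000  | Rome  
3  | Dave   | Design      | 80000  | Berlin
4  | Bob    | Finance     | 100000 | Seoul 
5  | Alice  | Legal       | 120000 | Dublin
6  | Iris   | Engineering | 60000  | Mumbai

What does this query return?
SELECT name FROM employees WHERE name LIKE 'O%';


LIKE 'O%' matches names starting with 'O'
Matching: 1

1 rows:
Olivia


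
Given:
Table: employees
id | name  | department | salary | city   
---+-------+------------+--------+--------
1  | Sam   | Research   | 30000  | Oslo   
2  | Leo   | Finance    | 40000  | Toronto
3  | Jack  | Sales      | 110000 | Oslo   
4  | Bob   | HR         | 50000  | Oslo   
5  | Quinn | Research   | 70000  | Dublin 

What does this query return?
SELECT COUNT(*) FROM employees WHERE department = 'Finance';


Counting rows where department = 'Finance'
  Leo -> MATCH


1


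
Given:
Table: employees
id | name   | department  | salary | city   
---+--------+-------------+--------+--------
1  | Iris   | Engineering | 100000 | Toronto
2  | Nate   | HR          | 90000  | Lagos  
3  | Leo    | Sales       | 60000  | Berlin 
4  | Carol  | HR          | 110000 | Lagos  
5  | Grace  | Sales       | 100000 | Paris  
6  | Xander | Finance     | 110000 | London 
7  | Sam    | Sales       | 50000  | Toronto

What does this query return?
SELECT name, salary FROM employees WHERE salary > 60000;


Filtering: salary > 60000
Matching: 5 rows

5 rows:
Iris, 100000
Nate, 90000
Carol, 110000
Grace, 100000
Xander, 110000


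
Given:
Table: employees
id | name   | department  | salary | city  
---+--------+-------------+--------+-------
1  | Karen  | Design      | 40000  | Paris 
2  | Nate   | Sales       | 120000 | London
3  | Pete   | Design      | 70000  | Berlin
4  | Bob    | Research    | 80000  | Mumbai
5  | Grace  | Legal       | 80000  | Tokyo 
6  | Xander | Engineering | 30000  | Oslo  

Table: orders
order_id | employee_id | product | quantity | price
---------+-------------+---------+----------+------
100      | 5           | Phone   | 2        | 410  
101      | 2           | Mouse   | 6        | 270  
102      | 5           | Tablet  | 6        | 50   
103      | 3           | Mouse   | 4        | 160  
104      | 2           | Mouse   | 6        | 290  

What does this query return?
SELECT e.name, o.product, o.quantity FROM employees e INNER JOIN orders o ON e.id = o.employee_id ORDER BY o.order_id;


Joining employees.id = orders.employee_id:
  employee Grace (id=5) -> order Phone
  employee Nate (id=2) -> order Mouse
  employee Grace (id=5) -> order Tablet
  employee Pete (id=3) -> order Mouse
  employee Nate (id=2) -> order Mouse


5 rows:
Grace, Phone, 2
Nate, Mouse, 6
Grace, Tablet, 6
Pete, Mouse, 4
Nate, Mouse, 6


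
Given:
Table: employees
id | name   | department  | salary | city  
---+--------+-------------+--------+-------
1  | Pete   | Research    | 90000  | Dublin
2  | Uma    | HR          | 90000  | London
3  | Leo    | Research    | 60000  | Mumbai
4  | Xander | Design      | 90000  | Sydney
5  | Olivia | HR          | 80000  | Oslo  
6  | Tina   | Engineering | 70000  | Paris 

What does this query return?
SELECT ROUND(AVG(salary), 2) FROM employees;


SUM(salary) = 480000
COUNT = 6
ROUND(AVG, 2) = ROUND(480000 / 6, 2) = 80000.0

80000.0


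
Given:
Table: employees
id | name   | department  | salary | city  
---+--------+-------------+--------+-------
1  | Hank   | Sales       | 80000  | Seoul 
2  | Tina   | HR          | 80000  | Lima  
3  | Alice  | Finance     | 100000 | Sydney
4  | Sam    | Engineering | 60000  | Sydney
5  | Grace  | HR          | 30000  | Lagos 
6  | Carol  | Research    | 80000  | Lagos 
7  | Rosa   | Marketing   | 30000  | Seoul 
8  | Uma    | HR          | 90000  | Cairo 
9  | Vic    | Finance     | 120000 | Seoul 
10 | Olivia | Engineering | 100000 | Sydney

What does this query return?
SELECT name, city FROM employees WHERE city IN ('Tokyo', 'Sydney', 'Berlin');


Filtering: city IN ('Tokyo', 'Sydney', 'Berlin')
Matching: 3 rows

3 rows:
Alice, Sydney
Sam, Sydney
Olivia, Sydney


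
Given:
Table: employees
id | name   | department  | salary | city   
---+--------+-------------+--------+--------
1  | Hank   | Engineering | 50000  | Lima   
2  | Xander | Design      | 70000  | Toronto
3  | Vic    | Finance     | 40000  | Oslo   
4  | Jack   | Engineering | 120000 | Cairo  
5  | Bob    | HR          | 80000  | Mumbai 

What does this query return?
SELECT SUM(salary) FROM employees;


SUM(salary) = 50000 + 70000 + 40000 + 120000 + 80000 = 360000

360000


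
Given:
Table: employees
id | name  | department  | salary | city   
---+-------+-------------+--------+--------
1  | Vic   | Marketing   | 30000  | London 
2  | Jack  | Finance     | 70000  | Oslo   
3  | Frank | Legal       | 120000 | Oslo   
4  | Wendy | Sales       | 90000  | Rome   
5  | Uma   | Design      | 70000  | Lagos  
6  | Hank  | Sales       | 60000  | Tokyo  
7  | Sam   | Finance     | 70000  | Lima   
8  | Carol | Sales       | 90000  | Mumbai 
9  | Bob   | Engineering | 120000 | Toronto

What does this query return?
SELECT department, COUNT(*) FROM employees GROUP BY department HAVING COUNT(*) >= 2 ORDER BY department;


Groups with count >= 2:
  Finance: 2 -> PASS
  Sales: 3 -> PASS
  Design: 1 -> filtered out
  Engineering: 1 -> filtered out
  Legal: 1 -> filtered out
  Marketing: 1 -> filtered out


2 groups:
Finance, 2
Sales, 3


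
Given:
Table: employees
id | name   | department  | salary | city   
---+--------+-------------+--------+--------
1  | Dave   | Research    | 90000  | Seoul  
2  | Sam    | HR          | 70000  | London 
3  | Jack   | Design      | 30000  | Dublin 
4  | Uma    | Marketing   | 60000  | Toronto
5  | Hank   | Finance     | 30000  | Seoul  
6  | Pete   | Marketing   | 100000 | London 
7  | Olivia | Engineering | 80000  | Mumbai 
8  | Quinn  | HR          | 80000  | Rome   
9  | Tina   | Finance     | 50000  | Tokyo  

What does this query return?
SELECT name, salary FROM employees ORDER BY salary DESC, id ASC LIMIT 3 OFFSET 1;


Sort by salary DESC (id ASC tiebreak), then skip 1 and take 3
Rows 2 through 4

3 rows:
Dave, 90000
Olivia, 80000
Quinn, 80000


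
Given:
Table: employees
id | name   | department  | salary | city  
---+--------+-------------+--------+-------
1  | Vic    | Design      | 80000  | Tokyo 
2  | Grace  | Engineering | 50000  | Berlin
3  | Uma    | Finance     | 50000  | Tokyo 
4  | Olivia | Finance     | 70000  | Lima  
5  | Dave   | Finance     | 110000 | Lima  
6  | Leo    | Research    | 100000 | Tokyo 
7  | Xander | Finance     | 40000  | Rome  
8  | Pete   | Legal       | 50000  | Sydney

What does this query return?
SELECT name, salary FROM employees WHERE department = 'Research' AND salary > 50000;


Filtering: department = 'Research' AND salary > 50000
Matching: 1 rows

1 rows:
Leo, 100000


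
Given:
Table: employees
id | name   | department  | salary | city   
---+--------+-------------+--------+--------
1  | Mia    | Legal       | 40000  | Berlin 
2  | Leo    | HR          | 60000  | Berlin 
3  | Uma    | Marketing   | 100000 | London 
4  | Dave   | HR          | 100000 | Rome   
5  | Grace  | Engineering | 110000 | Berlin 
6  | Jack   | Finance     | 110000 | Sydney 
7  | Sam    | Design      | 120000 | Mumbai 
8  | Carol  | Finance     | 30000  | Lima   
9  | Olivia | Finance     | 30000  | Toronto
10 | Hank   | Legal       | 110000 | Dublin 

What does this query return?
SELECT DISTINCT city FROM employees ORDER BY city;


All 'city' values (row order): Berlin, Berlin, London, Rome, Berlin, Sydney, Mumbai, Lima, Toronto, Dublin
Removing duplicates leaves 8 unique value(s).

8 values:
Berlin
Dublin
Lima
London
Mumbai
Rome
Sydney
Toronto


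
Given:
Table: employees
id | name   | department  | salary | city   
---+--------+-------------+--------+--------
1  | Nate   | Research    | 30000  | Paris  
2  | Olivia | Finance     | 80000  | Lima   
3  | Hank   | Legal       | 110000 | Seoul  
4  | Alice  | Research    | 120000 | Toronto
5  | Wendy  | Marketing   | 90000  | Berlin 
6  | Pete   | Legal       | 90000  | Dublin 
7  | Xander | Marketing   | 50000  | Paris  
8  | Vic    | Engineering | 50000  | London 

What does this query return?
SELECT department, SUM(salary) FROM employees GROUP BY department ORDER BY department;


Summing salary within each department:
  Engineering: 50000 = 50000
  Finance: 80000 = 80000
  Legal: 110000 + 90000 = 200000
  Marketing: 90000 + 50000 = 140000
  Research: 30000 + 120000 = 150000


5 groups:
Engineering, 50000
Finance, 80000
Legal, 200000
Marketing, 140000
Research, 150000


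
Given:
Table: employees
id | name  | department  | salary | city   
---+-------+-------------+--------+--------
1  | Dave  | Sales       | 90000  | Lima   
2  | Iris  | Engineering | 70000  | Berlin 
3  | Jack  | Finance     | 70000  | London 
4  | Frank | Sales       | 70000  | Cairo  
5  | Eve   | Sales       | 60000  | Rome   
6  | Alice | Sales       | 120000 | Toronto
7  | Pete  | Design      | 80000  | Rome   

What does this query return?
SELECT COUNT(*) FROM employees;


COUNT(*) counts all rows

7


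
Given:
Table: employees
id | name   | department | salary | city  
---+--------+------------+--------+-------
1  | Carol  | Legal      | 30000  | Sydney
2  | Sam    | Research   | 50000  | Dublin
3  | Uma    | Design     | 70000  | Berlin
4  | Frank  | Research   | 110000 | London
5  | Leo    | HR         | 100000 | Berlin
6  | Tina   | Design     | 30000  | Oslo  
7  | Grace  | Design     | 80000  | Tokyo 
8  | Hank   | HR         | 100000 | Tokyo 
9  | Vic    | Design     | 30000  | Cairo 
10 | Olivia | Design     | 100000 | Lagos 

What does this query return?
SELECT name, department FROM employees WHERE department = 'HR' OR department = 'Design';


Filtering: department = 'HR' OR 'Design'
Matching: 7 rows

7 rows:
Uma, Design
Leo, HR
Tina, Design
Grace, Design
Hank, HR
Vic, Design
Olivia, Design


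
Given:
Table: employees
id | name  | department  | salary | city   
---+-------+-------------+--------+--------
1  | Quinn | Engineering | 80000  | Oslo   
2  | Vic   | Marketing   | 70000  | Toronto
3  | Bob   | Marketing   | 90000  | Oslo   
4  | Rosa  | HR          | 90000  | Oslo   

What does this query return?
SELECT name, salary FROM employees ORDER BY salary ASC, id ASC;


Sorting by salary ASC, then id ASC for ties

4 rows:
Vic, 70000
Quinn, 80000
Bob, 90000
Rosa, 90000


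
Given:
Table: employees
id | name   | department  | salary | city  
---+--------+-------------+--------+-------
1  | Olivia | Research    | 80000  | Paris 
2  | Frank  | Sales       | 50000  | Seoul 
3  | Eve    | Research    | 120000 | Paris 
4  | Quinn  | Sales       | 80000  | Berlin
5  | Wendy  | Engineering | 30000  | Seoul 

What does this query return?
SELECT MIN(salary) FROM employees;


Salaries: 80000, 50000, 120000, 80000, 30000
MIN = 30000

30000
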